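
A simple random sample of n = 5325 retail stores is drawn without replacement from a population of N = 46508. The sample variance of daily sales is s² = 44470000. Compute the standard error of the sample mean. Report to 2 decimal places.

Under SRS without replacement, Var(ȳ) = (1 − f)·s²/n with f = n/N = 5325/46508 = 0.11449643.
Var(ȳ) = (1 − 0.11449643)·44470000/5325 = 0.88550357·8351.1737 = 7394.9941.
SE(ȳ) = √(7394.9941) = 85.99.

85.99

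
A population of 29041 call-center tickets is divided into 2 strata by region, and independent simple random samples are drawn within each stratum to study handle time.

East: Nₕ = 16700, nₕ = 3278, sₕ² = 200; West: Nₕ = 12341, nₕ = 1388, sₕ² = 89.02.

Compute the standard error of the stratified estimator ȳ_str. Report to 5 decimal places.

Var(ȳ_str) = Σₕ Wₕ²(1 − fₕ)sₕ²/nₕ with Wₕ = Nₕ/N, N = 29041.
East: Wₕ = 0.57504907; term = 0.57504907²·(1 − 0.19628743)·200/3278 = 0.016215548.
West: Wₕ = 0.42495093; term = 0.42495093²·(1 − 0.11247063)·89.02/1388 = 0.010279179.
Sum = 0.026494727.
SE = √(0.026494727) = 0.16277.

0.16277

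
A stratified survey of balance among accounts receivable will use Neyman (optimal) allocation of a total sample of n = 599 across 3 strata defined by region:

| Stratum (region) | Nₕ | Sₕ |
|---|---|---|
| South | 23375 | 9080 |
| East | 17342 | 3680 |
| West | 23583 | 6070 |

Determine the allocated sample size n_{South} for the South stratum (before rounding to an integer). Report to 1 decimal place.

303.3

Neyman allocation: nₕ = n·NₕSₕ / Σⱼ NⱼSⱼ.
Σ NⱼSⱼ = 23375·9080 + 17342·3680 + 23583·6070 = 4.1921237 × 10^8.
n_{South} = 599·23375·9080 / (4.1921237 × 10^8) = 303.3.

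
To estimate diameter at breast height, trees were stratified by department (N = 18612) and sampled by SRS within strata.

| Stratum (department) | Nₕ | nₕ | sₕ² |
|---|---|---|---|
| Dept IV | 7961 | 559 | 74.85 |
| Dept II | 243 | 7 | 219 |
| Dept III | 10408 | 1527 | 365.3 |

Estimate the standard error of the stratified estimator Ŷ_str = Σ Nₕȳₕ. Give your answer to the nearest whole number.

5639

Var(Ŷ_str) = Σₕ Nₕ²(1 − fₕ)sₕ²/nₕ.
Dept IV: 7961²·(1 − 559/7961)·74.85/559 = 7.8903579 × 10^6.
Dept II: 243²·(1 − 7/243)·219/7 = 1.7941731 × 10^6.
Dept III: 10408²·(1 − 1527/10408)·365.3/1527 = 2.2112599 × 10^7.
Sum = 3.179713 × 10^7.
SE = √(3.179713 × 10^7) = 5639.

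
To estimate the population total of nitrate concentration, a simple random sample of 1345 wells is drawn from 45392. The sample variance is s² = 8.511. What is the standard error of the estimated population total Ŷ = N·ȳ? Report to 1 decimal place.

Var(Ŷ) = N²·Var(ȳ) = N²·(1 − n/N)·s²/n.
f = 1345/45392 = 0.02963077; Var(ȳ) = 0.97036923·8.511/1345 = 0.006140381.
Var(Ŷ) = 45392² · 0.006140381 = 1.2651848 × 10^7.
SE(Ŷ) = √(1.2651848 × 10^7) = 3556.9.

3556.9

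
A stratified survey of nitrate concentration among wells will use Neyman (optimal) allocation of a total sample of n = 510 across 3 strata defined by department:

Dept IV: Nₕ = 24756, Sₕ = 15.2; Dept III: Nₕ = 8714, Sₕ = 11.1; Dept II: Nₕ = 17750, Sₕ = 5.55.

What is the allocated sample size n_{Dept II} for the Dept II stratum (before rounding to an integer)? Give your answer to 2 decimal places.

87.91

Neyman allocation: nₕ = n·NₕSₕ / Σⱼ NⱼSⱼ.
Σ NⱼSⱼ = 24756·15.2 + 8714·11.1 + 17750·5.55 = 571529.1.
n_{Dept II} = 510·17750·5.55 / 571529.1 = 87.91.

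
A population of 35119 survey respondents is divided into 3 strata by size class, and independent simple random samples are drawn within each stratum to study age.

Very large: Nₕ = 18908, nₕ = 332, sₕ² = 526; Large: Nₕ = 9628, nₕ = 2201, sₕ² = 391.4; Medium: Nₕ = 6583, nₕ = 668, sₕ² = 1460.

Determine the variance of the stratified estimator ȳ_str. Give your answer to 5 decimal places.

0.53051

Var(ȳ_str) = Σₕ Wₕ²(1 − fₕ)sₕ²/nₕ with Wₕ = Nₕ/N, N = 35119.
Very large: Wₕ = 0.53839802; term = 0.53839802²·(1 − 0.01755871)·526/332 = 0.45119178.
Large: Wₕ = 0.27415359; term = 0.27415359²·(1 − 0.22860407)·391.4/2201 = 0.010310174.
Medium: Wₕ = 0.18744839; term = 0.18744839²·(1 − 0.10147349)·1460/668 = 0.069003436.
Sum = 0.53050539.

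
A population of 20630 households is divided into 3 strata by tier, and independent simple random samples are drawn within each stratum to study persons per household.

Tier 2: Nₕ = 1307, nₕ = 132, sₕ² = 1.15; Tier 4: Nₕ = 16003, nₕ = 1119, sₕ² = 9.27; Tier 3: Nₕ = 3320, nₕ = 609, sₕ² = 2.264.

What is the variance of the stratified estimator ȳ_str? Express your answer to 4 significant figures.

Var(ȳ_str) = Σₕ Wₕ²(1 − fₕ)sₕ²/nₕ with Wₕ = Nₕ/N, N = 20630.
Tier 2: Wₕ = 0.06335434; term = 0.06335434²·(1 − 0.10099464)·1.15/132 = 3.1436842 × 10^-5.
Tier 4: Wₕ = 0.77571498; term = 0.77571498²·(1 − 0.06992439)·9.27/1119 = 0.0046363078.
Tier 3: Wₕ = 0.16093068; term = 0.16093068²·(1 − 0.18343373)·2.264/609 = 7.8619138 × 10^-5.
Sum = 0.0047463638.

0.004746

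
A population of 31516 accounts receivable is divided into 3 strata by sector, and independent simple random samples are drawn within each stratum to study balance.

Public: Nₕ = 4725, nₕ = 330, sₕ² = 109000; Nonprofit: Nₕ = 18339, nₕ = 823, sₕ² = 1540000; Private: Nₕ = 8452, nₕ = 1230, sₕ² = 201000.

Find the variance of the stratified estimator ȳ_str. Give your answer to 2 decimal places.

Var(ȳ_str) = Σₕ Wₕ²(1 − fₕ)sₕ²/nₕ with Wₕ = Nₕ/N, N = 31516.
Public: Wₕ = 0.14992385; term = 0.14992385²·(1 − 0.06984127)·109000/330 = 6.9057534.
Nonprofit: Wₕ = 0.58189491; term = 0.58189491²·(1 − 0.04487704)·1540000/823 = 605.15871.
Private: Wₕ = 0.26818124; term = 0.26818124²·(1 − 0.14552769)·201000/1230 = 10.04259.
Sum = 622.10705.

622.11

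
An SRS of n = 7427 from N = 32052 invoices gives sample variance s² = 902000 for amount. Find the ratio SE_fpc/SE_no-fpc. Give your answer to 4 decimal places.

f = n/N = 7427/32052 = 0.23171721.
SE_no-fpc = √(s²/n) = 11.02038; SE_fpc = √((1−f)s²/n) = 9.6595548.
Ratio = √(1−f) = 0.87651742.

0.8765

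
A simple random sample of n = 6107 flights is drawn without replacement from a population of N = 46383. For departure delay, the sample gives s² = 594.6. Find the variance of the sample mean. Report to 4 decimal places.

Under SRS without replacement, Var(ȳ) = (1 − f)·s²/n with f = n/N = 6107/46383 = 0.13166462.
Var(ȳ) = (1 − 0.13166462)·594.6/6107 = 0.86833538·0.097363681 = 0.084544329.

0.0845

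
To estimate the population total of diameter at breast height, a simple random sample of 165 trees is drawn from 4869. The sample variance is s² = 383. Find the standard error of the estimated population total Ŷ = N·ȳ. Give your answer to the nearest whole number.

7291

Var(Ŷ) = N²·Var(ȳ) = N²·(1 − n/N)·s²/n.
f = 165/4869 = 0.03388786; Var(ȳ) = 0.96611214·383/165 = 2.2425512.
Var(Ŷ) = 4869² · 2.2425512 = 5.3164522 × 10^7.
SE(Ŷ) = √(5.3164522 × 10^7) = 7291.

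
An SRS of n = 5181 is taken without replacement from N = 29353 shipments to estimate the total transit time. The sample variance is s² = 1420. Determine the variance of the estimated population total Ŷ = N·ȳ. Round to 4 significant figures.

1.945 × 10^8

Var(Ŷ) = N²·Var(ȳ) = N²·(1 − n/N)·s²/n.
f = 5181/29353 = 0.17650666; Var(ȳ) = 0.82349334·1420/5181 = 0.22570171.
Var(Ŷ) = 29353² · 0.22570171 = 1.9446428 × 10^8.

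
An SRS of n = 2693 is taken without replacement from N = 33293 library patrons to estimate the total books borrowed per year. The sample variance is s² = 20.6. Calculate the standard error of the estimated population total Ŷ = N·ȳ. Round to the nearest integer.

2792

Var(Ŷ) = N²·Var(ȳ) = N²·(1 − n/N)·s²/n.
f = 2693/33293 = 0.08088787; Var(ȳ) = 0.91911213·20.6/2693 = 0.0070307129.
Var(Ŷ) = 33293² · 0.0070307129 = 7.7930099 × 10^6.
SE(Ŷ) = √(7.7930099 × 10^6) = 2792.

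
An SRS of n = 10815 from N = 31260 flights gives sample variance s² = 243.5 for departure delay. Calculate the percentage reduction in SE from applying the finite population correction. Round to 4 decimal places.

f = n/N = 10815/31260 = 0.34596929.
SE_no-fpc = √(s²/n) = 0.15005008; SE_fpc = √((1−f)s²/n) = 0.12134875.
Ratio = √(1−f) = 0.80872165. Reduction = 100·(1 − 0.80872165) = 19.1278%.

19.1278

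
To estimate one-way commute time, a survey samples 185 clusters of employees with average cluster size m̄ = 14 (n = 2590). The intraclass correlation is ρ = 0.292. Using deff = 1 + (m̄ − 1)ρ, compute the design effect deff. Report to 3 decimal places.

deff = 1 + (14 − 1)·0.292 = 1 + 3.796 = 4.796.

4.796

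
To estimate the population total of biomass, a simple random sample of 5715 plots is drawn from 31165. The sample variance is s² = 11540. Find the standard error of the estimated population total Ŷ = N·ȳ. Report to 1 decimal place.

Var(Ŷ) = N²·Var(ȳ) = N²·(1 − n/N)·s²/n.
f = 5715/31165 = 0.18337879; Var(ȳ) = 0.81662121·11540/5715 = 1.6489604.
Var(Ŷ) = 31165² · 1.6489604 = 1.6015647 × 10^9.
SE(Ŷ) = √(1.6015647 × 10^9) = 40019.6.

40019.6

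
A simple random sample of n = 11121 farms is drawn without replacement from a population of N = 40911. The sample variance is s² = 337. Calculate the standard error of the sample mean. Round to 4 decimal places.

0.1485

Under SRS without replacement, Var(ȳ) = (1 − f)·s²/n with f = n/N = 11121/40911 = 0.27183398.
Var(ȳ) = (1 − 0.27183398)·337/11121 = 0.72816602·0.03030303 = 0.022065637.
SE(ȳ) = √(0.022065637) = 0.1485.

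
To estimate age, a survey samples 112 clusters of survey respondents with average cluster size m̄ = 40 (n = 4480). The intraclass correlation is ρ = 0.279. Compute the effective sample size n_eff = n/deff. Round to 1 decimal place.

deff = 1 + (40 − 1)·0.279 = 1 + 10.881 = 11.881.
n_eff = 4480 / 11.881 = 377.1.

377.1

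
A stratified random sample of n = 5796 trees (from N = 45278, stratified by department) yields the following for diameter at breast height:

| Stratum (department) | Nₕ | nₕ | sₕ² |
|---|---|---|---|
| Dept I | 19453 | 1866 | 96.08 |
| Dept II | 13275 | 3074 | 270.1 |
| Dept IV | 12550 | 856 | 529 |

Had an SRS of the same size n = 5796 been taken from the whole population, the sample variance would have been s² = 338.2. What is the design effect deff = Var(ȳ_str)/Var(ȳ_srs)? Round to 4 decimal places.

Var(ȳ_str) = Σ Wₕ²(1−fₕ)sₕ²/nₕ with Wₕ = Nₕ/45278:
  Dept I: (19453/45278)²·(1−1866/19453)·96.08/1866 = 0.0085926127
  Dept II: (13275/45278)²·(1−3074/13275)·270.1/3074 = 0.0058039482
  Dept IV: (12550/45278)²·(1−856/12550)·529/856 = 0.044239912
  → Var(ȳ_str) = 0.058636473.
Var(ȳ_srs) = (1 − 5796/45278)·338.2/5796 = 0.050881175.
deff = 0.058636473 / 0.050881175 = 1.1524.

1.1524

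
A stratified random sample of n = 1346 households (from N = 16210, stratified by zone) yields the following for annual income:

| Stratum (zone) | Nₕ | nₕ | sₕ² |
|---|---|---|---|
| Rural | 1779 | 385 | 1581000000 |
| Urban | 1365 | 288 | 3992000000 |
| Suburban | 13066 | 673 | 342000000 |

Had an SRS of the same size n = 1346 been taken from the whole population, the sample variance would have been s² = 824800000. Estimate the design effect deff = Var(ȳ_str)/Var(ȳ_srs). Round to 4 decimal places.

Var(ȳ_str) = Σ Wₕ²(1−fₕ)sₕ²/nₕ with Wₕ = Nₕ/16210:
  Rural: (1779/16210)²·(1−385/1779)·1581000000/385 = 38756.436
  Urban: (1365/16210)²·(1−288/1365)·3992000000/288 = 77549.744
  Suburban: (13066/16210)²·(1−673/13066)·342000000/673 = 313158.44
  → Var(ȳ_str) = 429464.62.
Var(ȳ_srs) = (1 − 1346/16210)·824800000/1346 = 561896.43.
deff = 429464.62 / 561896.43 = 0.7643.

0.7643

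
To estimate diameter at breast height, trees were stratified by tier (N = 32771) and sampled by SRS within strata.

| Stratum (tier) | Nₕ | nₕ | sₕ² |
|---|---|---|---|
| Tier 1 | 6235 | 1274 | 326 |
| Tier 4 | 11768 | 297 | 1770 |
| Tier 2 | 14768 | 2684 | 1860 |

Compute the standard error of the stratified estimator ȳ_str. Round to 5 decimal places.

Var(ȳ_str) = Σₕ Wₕ²(1 − fₕ)sₕ²/nₕ with Wₕ = Nₕ/N, N = 32771.
Tier 1: Wₕ = 0.19025968; term = 0.19025968²·(1 − 0.20433039)·326/1274 = 0.0073701185.
Tier 4: Wₕ = 0.35909798; term = 0.35909798²·(1 − 0.02523793)·1770/297 = 0.74910271.
Tier 2: Wₕ = 0.45064234; term = 0.45064234²·(1 − 0.18174431)·1860/2684 = 0.11515517.
Sum = 0.871628.
SE = √(0.871628) = 0.93361.

0.93361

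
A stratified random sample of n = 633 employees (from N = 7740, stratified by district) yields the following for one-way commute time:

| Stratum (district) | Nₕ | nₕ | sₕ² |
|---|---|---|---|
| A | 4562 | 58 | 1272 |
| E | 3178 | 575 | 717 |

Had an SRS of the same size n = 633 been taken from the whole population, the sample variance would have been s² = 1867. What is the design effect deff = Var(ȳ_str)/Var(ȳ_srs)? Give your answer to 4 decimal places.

2.8410

Var(ȳ_str) = Σ Wₕ²(1−fₕ)sₕ²/nₕ with Wₕ = Nₕ/7740:
  A: (4562/7740)²·(1−58/4562)·1272/58 = 7.5219572
  E: (3178/7740)²·(1−575/3178)·717/575 = 0.17218585
  → Var(ȳ_str) = 7.6941431.
Var(ȳ_srs) = (1 − 633/7740)·1867/633 = 2.7082326.
deff = 7.6941431 / 2.7082326 = 2.8410.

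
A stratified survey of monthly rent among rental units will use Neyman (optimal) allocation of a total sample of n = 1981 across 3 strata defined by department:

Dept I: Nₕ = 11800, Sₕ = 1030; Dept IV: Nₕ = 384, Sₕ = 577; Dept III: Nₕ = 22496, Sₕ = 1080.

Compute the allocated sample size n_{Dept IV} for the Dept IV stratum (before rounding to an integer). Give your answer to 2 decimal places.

11.97

Neyman allocation: nₕ = n·NₕSₕ / Σⱼ NⱼSⱼ.
Σ NⱼSⱼ = 11800·1030 + 384·577 + 22496·1080 = 3.6671248 × 10^7.
n_{Dept IV} = 1981·384·577 / (3.6671248 × 10^7) = 11.97.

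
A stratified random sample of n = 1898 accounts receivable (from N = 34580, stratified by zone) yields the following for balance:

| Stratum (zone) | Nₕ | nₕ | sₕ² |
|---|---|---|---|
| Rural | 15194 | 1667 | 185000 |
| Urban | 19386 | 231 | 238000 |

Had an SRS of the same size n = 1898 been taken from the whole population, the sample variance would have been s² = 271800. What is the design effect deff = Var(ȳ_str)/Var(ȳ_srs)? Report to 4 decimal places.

Var(ȳ_str) = Σ Wₕ²(1−fₕ)sₕ²/nₕ with Wₕ = Nₕ/34580:
  Rural: (15194/34580)²·(1−1667/15194)·185000/1667 = 19.07479
  Urban: (19386/34580)²·(1−231/19386)·238000/231 = 319.95239
  → Var(ȳ_str) = 339.02718.
Var(ȳ_srs) = (1 − 1898/34580)·271800/1898 = 135.34334.
deff = 339.02718 / 135.34334 = 2.5049.

2.5049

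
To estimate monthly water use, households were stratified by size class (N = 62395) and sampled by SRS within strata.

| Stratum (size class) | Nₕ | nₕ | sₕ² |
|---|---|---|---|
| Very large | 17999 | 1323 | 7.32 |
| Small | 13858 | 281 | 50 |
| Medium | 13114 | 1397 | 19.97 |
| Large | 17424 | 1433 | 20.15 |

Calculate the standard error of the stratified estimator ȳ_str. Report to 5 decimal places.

Var(ȳ_str) = Σₕ Wₕ²(1 − fₕ)sₕ²/nₕ with Wₕ = Nₕ/N, N = 62395.
Very large: Wₕ = 0.28846863; term = 0.28846863²·(1 − 0.07350408)·7.32/1323 = 4.2657158 × 10^-4.
Small: Wₕ = 0.22210113; term = 0.22210113²·(1 − 0.02027710)·50/281 = 0.0085994065.
Medium: Wₕ = 0.21017710; term = 0.21017710²·(1 − 0.10652738)·19.97/1397 = 5.6420079 × 10^-4.
Large: Wₕ = 0.27925315; term = 0.27925315²·(1 − 0.08224288)·20.15/1433 = 0.0010063586.
Sum = 0.010596537.
SE = √(0.010596537) = 0.10294.

0.10294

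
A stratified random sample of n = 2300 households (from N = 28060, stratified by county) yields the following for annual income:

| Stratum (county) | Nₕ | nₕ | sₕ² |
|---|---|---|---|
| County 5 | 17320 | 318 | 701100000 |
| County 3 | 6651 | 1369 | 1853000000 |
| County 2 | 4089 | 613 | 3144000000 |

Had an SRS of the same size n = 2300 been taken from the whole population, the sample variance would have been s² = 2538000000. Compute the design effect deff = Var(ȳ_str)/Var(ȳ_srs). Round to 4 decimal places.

0.9650

Var(ȳ_str) = Σ Wₕ²(1−fₕ)sₕ²/nₕ with Wₕ = Nₕ/28060:
  County 5: (17320/28060)²·(1−318/17320)·701100000/318 = 824565.98
  County 3: (6651/28060)²·(1−1369/6651)·1853000000/1369 = 60392.357
  County 2: (4089/28060)²·(1−613/4089)·3144000000/613 = 92585.635
  → Var(ȳ_str) = 977543.97.
Var(ȳ_srs) = (1 − 2300/28060)·2538000000/2300 = 1.0130292 × 10^6.
deff = 977543.97 / (1.0130292 × 10^6) = 0.9650.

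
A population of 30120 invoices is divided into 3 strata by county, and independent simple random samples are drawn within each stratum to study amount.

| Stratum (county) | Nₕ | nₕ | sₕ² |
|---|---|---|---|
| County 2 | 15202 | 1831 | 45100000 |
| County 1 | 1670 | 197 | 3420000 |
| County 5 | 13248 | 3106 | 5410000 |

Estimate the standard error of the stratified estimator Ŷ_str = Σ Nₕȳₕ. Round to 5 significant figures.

2.2986 × 10^6

Var(Ŷ_str) = Σₕ Nₕ²(1 − fₕ)sₕ²/nₕ.
County 2: 15202²·(1 − 1831/15202)·45100000/1831 = 5.0067144 × 10^12.
County 1: 1670²·(1 − 197/1670)·3420000/197 = 4.2705037 × 10^10.
County 5: 13248²·(1 − 3106/13248)·5410000/3106 = 2.3402903 × 10^11.
Sum = 5.2834485 × 10^12.
SE = √(5.2834485 × 10^12) = 2.2986 × 10^6.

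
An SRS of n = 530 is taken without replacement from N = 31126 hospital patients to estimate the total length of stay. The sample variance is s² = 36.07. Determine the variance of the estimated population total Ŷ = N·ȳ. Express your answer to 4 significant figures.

6.481 × 10^7

Var(Ŷ) = N²·Var(ȳ) = N²·(1 − n/N)·s²/n.
f = 530/31126 = 0.01702757; Var(ȳ) = 0.98297243·36.07/530 = 0.066897766.
Var(Ŷ) = 31126² · 0.066897766 = 6.4812421 × 10^7.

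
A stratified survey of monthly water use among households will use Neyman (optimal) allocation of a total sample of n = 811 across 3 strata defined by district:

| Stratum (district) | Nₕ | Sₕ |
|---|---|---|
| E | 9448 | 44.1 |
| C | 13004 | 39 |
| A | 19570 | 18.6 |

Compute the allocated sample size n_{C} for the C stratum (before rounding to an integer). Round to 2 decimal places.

319.38

Neyman allocation: nₕ = n·NₕSₕ / Σⱼ NⱼSⱼ.
Σ NⱼSⱼ = 9448·44.1 + 13004·39 + 19570·18.6 = 1.2878148 × 10^6.
n_{C} = 811·13004·39 / (1.2878148 × 10^6) = 319.38.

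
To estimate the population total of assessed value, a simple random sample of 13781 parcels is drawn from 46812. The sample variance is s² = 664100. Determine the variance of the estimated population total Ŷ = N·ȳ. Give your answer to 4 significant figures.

Var(Ŷ) = N²·Var(ȳ) = N²·(1 − n/N)·s²/n.
f = 13781/46812 = 0.29439033; Var(ȳ) = 0.70560967·664100/13781 = 34.003003.
Var(Ŷ) = 46812² · 34.003003 = 7.4512934 × 10^10.

7.451 × 10^10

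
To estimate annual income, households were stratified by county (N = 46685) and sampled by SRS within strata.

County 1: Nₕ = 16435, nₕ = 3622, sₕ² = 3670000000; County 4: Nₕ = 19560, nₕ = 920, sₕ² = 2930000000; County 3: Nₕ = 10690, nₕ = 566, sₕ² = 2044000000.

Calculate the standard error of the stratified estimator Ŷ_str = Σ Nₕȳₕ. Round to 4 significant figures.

4.202 × 10^7

Var(Ŷ_str) = Σₕ Nₕ²(1 − fₕ)sₕ²/nₕ.
County 1: 16435²·(1 − 3622/16435)·3670000000/3622 = 2.1337236 × 10^14.
County 4: 19560²·(1 − 920/19560)·2930000000/920 = 1.1611666 × 10^15.
County 3: 10690²·(1 − 566/10690)·2044000000/566 = 3.9083577 × 10^14.
Sum = 1.7653747 × 10^15.
SE = √(1.7653747 × 10^15) = 4.202 × 10^7.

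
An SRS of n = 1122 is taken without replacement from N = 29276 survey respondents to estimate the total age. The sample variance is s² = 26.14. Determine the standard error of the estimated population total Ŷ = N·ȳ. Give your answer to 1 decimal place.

4382.1

Var(Ŷ) = N²·Var(ȳ) = N²·(1 − n/N)·s²/n.
f = 1122/29276 = 0.03832491; Var(ȳ) = 0.96167509·26.14/1122 = 0.022404801.
Var(Ŷ) = 29276² · 0.022404801 = 1.92028 × 10^7.
SE(Ŷ) = √(1.92028 × 10^7) = 4382.1.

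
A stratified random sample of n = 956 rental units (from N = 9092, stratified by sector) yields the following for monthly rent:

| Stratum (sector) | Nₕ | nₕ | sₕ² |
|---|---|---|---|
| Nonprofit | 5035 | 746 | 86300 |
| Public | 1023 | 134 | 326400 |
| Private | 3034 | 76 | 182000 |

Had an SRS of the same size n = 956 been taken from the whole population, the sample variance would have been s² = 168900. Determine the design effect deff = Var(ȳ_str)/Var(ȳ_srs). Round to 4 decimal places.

Var(ȳ_str) = Σ Wₕ²(1−fₕ)sₕ²/nₕ with Wₕ = Nₕ/9092:
  Nonprofit: (5035/9092)²·(1−746/5035)·86300/746 = 30.220986
  Public: (1023/9092)²·(1−134/1023)·326400/134 = 26.798093
  Private: (3034/9092)²·(1−76/3034)·182000/76 = 259.98763
  → Var(ȳ_str) = 317.00671.
Var(ȳ_srs) = (1 − 956/9092)·168900/956 = 158.09687.
deff = 317.00671 / 158.09687 = 2.0051.

2.0051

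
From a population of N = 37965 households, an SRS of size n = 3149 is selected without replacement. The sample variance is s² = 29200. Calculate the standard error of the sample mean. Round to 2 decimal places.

2.92

Under SRS without replacement, Var(ȳ) = (1 − f)·s²/n with f = n/N = 3149/37965 = 0.08294482.
Var(ȳ) = (1 − 0.08294482)·29200/3149 = 0.91705518·9.272785 = 8.5036555.
SE(ȳ) = √(8.5036555) = 2.92.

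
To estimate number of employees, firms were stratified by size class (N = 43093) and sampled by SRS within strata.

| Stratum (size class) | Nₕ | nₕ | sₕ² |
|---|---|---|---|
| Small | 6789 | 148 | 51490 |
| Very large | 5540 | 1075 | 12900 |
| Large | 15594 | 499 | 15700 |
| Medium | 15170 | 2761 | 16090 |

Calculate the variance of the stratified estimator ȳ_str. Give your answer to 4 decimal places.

Var(ȳ_str) = Σₕ Wₕ²(1 − fₕ)sₕ²/nₕ with Wₕ = Nₕ/N, N = 43093.
Small: Wₕ = 0.15754299; term = 0.15754299²·(1 − 0.02179997)·51490/148 = 8.4466988.
Very large: Wₕ = 0.12855916; term = 0.12855916²·(1 − 0.19404332)·12900/1075 = 0.15984499.
Large: Wₕ = 0.36186852; term = 0.36186852²·(1 − 0.03199949)·15700/499 = 3.9881942.
Medium: Wₕ = 0.35202933; term = 0.35202933²·(1 − 0.18200396)·16090/2761 = 0.59074295.
Sum = 13.185481.

13.1855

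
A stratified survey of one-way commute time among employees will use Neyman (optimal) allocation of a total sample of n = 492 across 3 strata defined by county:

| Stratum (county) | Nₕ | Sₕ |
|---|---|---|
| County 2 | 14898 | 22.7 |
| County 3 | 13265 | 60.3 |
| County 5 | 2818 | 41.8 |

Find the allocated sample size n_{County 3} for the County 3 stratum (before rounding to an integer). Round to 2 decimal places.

Neyman allocation: nₕ = n·NₕSₕ / Σⱼ NⱼSⱼ.
Σ NⱼSⱼ = 14898·22.7 + 13265·60.3 + 2818·41.8 = 1.2558565 × 10^6.
n_{County 3} = 492·13265·60.3 / (1.2558565 × 10^6) = 313.36.

313.36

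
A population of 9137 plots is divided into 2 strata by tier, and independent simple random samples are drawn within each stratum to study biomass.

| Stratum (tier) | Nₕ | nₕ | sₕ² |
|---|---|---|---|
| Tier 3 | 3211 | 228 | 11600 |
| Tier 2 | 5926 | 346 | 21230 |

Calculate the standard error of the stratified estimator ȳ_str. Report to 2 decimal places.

5.49

Var(ȳ_str) = Σₕ Wₕ²(1 − fₕ)sₕ²/nₕ with Wₕ = Nₕ/N, N = 9137.
Tier 3: Wₕ = 0.35142826; term = 0.35142826²·(1 − 0.07100592)·11600/228 = 5.8372656.
Tier 2: Wₕ = 0.64857174; term = 0.64857174²·(1 − 0.05838677)·21230/346 = 24.303146.
Sum = 30.140412.
SE = √(30.140412) = 5.49.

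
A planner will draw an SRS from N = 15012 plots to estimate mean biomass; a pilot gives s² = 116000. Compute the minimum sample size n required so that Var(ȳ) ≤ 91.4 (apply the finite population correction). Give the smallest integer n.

Without fpc, n₀ = s²/D = 116000/91.4 = 1269.1466.
With fpc, (1 − n/N)·s²/n ≤ D requires n ≥ n₀/(1 + n₀/N) = 1269.1466/(1 + 1269.1466/15012) = 1170.2142.
Rounding up, n = 1171.

1171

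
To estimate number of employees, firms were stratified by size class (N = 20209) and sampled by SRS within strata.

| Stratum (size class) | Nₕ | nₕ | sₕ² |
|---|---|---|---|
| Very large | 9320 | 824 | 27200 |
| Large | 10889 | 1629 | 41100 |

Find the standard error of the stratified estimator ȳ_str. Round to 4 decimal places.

3.5538

Var(ȳ_str) = Σₕ Wₕ²(1 − fₕ)sₕ²/nₕ with Wₕ = Nₕ/N, N = 20209.
Very large: Wₕ = 0.46118066; term = 0.46118066²·(1 − 0.08841202)·27200/824 = 6.4000366.
Large: Wₕ = 0.53881934; term = 0.53881934²·(1 − 0.14960051)·41100/1629 = 6.2291684.
Sum = 12.629205.
SE = √(12.629205) = 3.5538.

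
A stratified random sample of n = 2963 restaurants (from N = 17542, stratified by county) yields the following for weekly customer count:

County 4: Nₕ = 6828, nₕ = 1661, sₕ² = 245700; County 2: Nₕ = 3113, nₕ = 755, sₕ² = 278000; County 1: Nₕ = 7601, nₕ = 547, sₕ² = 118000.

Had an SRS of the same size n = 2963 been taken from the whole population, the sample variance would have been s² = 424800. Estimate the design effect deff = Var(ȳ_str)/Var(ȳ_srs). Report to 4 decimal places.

0.5315

Var(ȳ_str) = Σ Wₕ²(1−fₕ)sₕ²/nₕ with Wₕ = Nₕ/17542:
  County 4: (6828/17542)²·(1−1661/6828)·245700/1661 = 16.959353
  County 2: (3113/17542)²·(1−755/3113)·278000/755 = 8.7833978
  County 1: (7601/17542)²·(1−547/7601)·118000/547 = 37.587432
  → Var(ȳ_str) = 63.330183.
Var(ȳ_srs) = (1 − 2963/17542)·424800/2963 = 119.15204.
deff = 63.330183 / 119.15204 = 0.5315.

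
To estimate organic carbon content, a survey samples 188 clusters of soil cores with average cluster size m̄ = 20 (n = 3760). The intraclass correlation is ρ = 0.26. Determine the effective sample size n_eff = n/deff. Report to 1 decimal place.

deff = 1 + (20 − 1)·0.26 = 1 + 4.94 = 5.94.
n_eff = 3760 / 5.94 = 633.0.

633.0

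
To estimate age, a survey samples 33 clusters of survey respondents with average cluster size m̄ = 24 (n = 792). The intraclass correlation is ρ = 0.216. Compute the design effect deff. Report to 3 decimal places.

deff = 1 + (24 − 1)·0.216 = 1 + 4.968 = 5.968.

5.968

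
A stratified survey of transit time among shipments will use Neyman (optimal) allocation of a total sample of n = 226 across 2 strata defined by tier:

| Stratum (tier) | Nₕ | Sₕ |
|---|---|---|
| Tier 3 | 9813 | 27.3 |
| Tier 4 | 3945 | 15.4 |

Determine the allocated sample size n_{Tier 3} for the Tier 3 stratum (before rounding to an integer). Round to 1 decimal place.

Neyman allocation: nₕ = n·NₕSₕ / Σⱼ NⱼSⱼ.
Σ NⱼSⱼ = 9813·27.3 + 3945·15.4 = 328647.9.
n_{Tier 3} = 226·9813·27.3 / 328647.9 = 184.2.

184.2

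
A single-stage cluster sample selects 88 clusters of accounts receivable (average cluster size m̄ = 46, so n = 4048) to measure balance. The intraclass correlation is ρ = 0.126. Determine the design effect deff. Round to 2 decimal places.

6.67

deff = 1 + (46 − 1)·0.126 = 1 + 5.67 = 6.67.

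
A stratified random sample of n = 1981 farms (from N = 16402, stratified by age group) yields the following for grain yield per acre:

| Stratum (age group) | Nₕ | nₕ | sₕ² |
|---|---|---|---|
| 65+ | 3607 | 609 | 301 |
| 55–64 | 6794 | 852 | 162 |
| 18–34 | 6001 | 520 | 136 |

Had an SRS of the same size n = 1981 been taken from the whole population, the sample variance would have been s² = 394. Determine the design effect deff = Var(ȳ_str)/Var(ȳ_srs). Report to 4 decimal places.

Var(ȳ_str) = Σ Wₕ²(1−fₕ)sₕ²/nₕ with Wₕ = Nₕ/16402:
  65+: (3607/16402)²·(1−609/3607)·301/609 = 0.019867049
  55–64: (6794/16402)²·(1−852/6794)·162/852 = 0.028532511
  18–34: (6001/16402)²·(1−520/6001)·136/520 = 0.031976092
  → Var(ȳ_str) = 0.080375652.
Var(ȳ_srs) = (1 − 1981/16402)·394/1981 = 0.17486799.
deff = 0.080375652 / 0.17486799 = 0.4596.

0.4596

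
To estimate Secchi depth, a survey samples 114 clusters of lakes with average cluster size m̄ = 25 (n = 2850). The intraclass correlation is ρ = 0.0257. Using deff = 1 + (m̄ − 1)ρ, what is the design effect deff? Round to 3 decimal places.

1.617

deff = 1 + (25 − 1)·0.0257 = 1 + 0.6168 = 1.6168.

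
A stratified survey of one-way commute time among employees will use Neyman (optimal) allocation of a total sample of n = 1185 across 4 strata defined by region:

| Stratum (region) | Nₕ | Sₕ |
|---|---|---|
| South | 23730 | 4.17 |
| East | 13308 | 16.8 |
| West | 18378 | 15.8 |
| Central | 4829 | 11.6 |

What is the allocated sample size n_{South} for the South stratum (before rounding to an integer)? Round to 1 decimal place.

175.3

Neyman allocation: nₕ = n·NₕSₕ / Σⱼ NⱼSⱼ.
Σ NⱼSⱼ = 23730·4.17 + 13308·16.8 + 18378·15.8 + 4829·11.6 = 668917.3.
n_{South} = 1185·23730·4.17 / 668917.3 = 175.3.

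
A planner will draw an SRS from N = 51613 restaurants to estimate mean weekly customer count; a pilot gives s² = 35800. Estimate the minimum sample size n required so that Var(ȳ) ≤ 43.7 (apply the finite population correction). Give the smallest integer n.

Without fpc, n₀ = s²/D = 35800/43.7 = 819.2220.
With fpc, (1 − n/N)·s²/n ≤ D requires n ≥ n₀/(1 + n₀/N) = 819.2220/(1 + 819.2220/51613) = 806.4221.
Rounding up, n = 807.

807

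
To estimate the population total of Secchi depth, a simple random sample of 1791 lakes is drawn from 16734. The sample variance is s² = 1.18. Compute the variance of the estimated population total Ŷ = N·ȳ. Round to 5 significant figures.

Var(Ŷ) = N²·Var(ȳ) = N²·(1 − n/N)·s²/n.
f = 1791/16734 = 0.10702761; Var(ȳ) = 0.89297239·1.18/1791 = 5.8833469 × 10^-4.
Var(Ŷ) = 16734² · (5.8833469 × 10^-4) = 164749.45.

164750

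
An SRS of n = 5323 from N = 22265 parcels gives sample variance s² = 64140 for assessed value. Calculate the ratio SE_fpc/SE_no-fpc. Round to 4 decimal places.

f = n/N = 5323/22265 = 0.23907478.
SE_no-fpc = √(s²/n) = 3.4712528; SE_fpc = √((1−f)s²/n) = 3.0280095.
Ratio = √(1−f) = 0.87231028.

0.8723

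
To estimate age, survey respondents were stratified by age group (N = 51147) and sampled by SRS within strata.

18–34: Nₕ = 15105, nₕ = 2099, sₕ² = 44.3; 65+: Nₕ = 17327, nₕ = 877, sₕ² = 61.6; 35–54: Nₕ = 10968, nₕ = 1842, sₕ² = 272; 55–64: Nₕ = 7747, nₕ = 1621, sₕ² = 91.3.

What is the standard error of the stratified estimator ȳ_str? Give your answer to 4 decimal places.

0.1261

Var(ȳ_str) = Σₕ Wₕ²(1 − fₕ)sₕ²/nₕ with Wₕ = Nₕ/N, N = 51147.
18–34: Wₕ = 0.29532524; term = 0.29532524²·(1 − 0.13896061)·44.3/2099 = 0.0015849495.
65+: Wₕ = 0.33876865; term = 0.33876865²·(1 − 0.05061465)·61.6/877 = 0.007652971.
35–54: Wₕ = 0.21444073; term = 0.21444073²·(1 − 0.16794311)·272/1842 = 0.0056499793.
55–64: Wₕ = 0.15146538; term = 0.15146538²·(1 − 0.20924229)·91.3/1621 = 0.0010217814.
Sum = 0.015909681.
SE = √(0.015909681) = 0.1261.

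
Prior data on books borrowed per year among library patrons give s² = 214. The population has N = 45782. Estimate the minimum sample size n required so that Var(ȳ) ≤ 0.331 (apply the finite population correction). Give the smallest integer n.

Without fpc, n₀ = s²/D = 214/0.331 = 646.5257.
With fpc, (1 − n/N)·s²/n ≤ D requires n ≥ n₀/(1 + n₀/N) = 646.5257/(1 + 646.5257/45782) = 637.5227.
Rounding up, n = 638.

638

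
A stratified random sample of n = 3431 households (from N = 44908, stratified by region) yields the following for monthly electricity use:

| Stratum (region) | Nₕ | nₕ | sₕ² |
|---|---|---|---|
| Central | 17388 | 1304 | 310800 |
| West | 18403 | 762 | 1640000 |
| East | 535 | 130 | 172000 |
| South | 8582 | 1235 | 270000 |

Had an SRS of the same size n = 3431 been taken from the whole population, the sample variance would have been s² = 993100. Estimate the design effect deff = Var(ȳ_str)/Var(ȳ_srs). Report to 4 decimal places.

Var(ȳ_str) = Σ Wₕ²(1−fₕ)sₕ²/nₕ with Wₕ = Nₕ/44908:
  Central: (17388/44908)²·(1−1304/17388)·310800/1304 = 33.052148
  West: (18403/44908)²·(1−762/18403)·1640000/762 = 346.46014
  East: (535/44908)²·(1−130/535)·172000/130 = 0.14214987
  South: (8582/44908)²·(1−1235/8582)·270000/1235 = 6.8351481
  → Var(ȳ_str) = 386.48959.
Var(ȳ_srs) = (1 − 3431/44908)·993100/3431 = 267.33504.
deff = 386.48959 / 267.33504 = 1.4457.

1.4457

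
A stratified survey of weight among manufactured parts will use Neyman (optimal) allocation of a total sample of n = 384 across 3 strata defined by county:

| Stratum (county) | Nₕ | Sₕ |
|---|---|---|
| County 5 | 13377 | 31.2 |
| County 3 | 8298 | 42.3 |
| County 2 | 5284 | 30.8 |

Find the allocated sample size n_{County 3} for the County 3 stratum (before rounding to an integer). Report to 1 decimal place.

Neyman allocation: nₕ = n·NₕSₕ / Σⱼ NⱼSⱼ.
Σ NⱼSⱼ = 13377·31.2 + 8298·42.3 + 5284·30.8 = 931115.
n_{County 3} = 384·8298·42.3 / 931115 = 144.8.

144.8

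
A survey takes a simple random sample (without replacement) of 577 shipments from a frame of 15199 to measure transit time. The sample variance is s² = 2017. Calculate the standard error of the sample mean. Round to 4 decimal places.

Under SRS without replacement, Var(ȳ) = (1 − f)·s²/n with f = n/N = 577/15199 = 0.03796302.
Var(ȳ) = (1 − 0.03796302)·2017/577 = 0.96203698·3.4956672 = 3.3629611.
SE(ȳ) = √(3.3629611) = 1.8338.

1.8338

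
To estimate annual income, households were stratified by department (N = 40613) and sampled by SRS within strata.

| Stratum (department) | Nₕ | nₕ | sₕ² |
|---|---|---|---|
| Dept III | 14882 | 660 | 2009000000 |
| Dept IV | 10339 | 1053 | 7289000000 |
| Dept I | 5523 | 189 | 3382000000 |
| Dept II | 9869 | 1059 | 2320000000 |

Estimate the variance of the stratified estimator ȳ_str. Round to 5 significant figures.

Var(ȳ_str) = Σₕ Wₕ²(1 − fₕ)sₕ²/nₕ with Wₕ = Nₕ/N, N = 40613.
Dept III: Wₕ = 0.36643439; term = 0.36643439²·(1 − 0.04434888)·2009000000/660 = 390596.04.
Dept IV: Wₕ = 0.25457366; term = 0.25457366²·(1 − 0.10184737)·7289000000/1053 = 402917.98.
Dept I: Wₕ = 0.13599094; term = 0.13599094²·(1 − 0.03422053)·3382000000/189 = 319602.16.
Dept II: Wₕ = 0.24300101; term = 0.24300101²·(1 − 0.10730570)·2320000000/1059 = 115481.11.
Sum = 1.2285973 × 10^6.

1.2286 × 10^6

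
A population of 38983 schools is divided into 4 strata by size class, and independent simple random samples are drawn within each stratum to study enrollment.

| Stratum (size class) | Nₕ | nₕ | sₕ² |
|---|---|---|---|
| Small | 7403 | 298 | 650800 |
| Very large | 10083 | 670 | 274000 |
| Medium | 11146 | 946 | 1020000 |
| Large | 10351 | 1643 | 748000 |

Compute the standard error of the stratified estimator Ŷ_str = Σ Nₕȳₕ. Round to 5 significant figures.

Var(Ŷ_str) = Σₕ Nₕ²(1 − fₕ)sₕ²/nₕ.
Small: 7403²·(1 − 298/7403)·650800/298 = 1.1486907 × 10^11.
Very large: 10083²·(1 − 670/10083)·274000/670 = 3.8814463 × 10^10.
Medium: 11146²·(1 − 946/11146)·1020000/946 = 1.2258244 × 10^11.
Large: 10351²·(1 − 1643/10351)·748000/1643 = 4.1035976 × 10^10.
Sum = 3.1730195 × 10^11.
SE = √(3.1730195 × 10^11) = 563300.

563300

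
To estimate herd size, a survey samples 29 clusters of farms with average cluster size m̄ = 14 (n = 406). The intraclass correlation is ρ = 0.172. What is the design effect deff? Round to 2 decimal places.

3.24

deff = 1 + (14 − 1)·0.172 = 1 + 2.236 = 3.236.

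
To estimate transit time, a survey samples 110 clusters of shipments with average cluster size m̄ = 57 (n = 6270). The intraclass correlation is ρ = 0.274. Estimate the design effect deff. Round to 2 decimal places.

deff = 1 + (57 − 1)·0.274 = 1 + 15.344 = 16.344.

16.34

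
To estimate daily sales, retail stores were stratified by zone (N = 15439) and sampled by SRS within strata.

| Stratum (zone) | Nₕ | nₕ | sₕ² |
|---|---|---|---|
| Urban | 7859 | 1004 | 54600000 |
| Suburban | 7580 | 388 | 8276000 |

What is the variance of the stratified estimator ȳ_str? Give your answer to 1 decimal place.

17169.5

Var(ȳ_str) = Σₕ Wₕ²(1 − fₕ)sₕ²/nₕ with Wₕ = Nₕ/N, N = 15439.
Urban: Wₕ = 0.50903556; term = 0.50903556²·(1 − 0.12775162)·54600000/1004 = 12291.23.
Suburban: Wₕ = 0.49096444; term = 0.49096444²·(1 − 0.05118734)·8276000/388 = 4878.309.
Sum = 17169.539.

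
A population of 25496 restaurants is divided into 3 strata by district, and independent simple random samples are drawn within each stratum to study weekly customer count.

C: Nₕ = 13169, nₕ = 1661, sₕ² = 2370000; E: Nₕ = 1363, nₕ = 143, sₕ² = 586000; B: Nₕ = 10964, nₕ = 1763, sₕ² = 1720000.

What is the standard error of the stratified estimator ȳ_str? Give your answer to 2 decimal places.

22.24

Var(ȳ_str) = Σₕ Wₕ²(1 − fₕ)sₕ²/nₕ with Wₕ = Nₕ/N, N = 25496.
C: Wₕ = 0.51651239; term = 0.51651239²·(1 − 0.12612955)·2370000/1661 = 332.6498.
E: Wₕ = 0.05345937; term = 0.05345937²·(1 − 0.10491563)·586000/143 = 10.4827.
B: Wₕ = 0.43002824; term = 0.43002824²·(1 − 0.16079898)·1720000/1763 = 151.40356.
Sum = 494.53606.
SE = √(494.53606) = 22.24.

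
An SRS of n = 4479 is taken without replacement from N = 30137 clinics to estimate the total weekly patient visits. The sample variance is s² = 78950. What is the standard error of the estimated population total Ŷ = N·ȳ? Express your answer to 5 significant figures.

116750

Var(Ŷ) = N²·Var(ȳ) = N²·(1 − n/N)·s²/n.
f = 4479/30137 = 0.14862130; Var(ȳ) = 0.85137870·78950/4479 = 15.006999.
Var(Ŷ) = 30137² · 15.006999 = 1.3629938 × 10^10.
SE(Ŷ) = √(1.3629938 × 10^10) = 116750.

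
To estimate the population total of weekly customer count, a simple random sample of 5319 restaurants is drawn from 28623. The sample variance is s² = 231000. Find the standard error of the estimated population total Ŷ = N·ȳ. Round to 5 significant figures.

Var(Ŷ) = N²·Var(ȳ) = N²·(1 − n/N)·s²/n.
f = 5319/28623 = 0.18582958; Var(ȳ) = 0.81417042·231000/5319 = 35.358783.
Var(Ŷ) = 28623² · 35.358783 = 2.8968607 × 10^10.
SE(Ŷ) = √(2.8968607 × 10^10) = 170200.

170200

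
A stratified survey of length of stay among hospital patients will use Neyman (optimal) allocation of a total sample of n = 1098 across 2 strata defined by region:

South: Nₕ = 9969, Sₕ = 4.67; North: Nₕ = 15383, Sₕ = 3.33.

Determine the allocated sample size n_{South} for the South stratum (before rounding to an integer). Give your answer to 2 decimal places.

Neyman allocation: nₕ = n·NₕSₕ / Σⱼ NⱼSⱼ.
Σ NⱼSⱼ = 9969·4.67 + 15383·3.33 = 97780.62.
n_{South} = 1098·9969·4.67 / 97780.62 = 522.78.

522.78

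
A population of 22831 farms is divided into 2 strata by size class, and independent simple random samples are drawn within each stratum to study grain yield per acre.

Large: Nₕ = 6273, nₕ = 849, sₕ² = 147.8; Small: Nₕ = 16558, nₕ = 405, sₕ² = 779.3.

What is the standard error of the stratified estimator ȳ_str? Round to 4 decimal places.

0.9993

Var(ȳ_str) = Σₕ Wₕ²(1 − fₕ)sₕ²/nₕ with Wₕ = Nₕ/N, N = 22831.
Large: Wₕ = 0.27475800; term = 0.27475800²·(1 − 0.13534194)·147.8/849 = 0.011363493.
Small: Wₕ = 0.72524200; term = 0.72524200²·(1 − 0.02445948)·779.3/405 = 0.98732664.
Sum = 0.99869013.
SE = √(0.99869013) = 0.9993.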